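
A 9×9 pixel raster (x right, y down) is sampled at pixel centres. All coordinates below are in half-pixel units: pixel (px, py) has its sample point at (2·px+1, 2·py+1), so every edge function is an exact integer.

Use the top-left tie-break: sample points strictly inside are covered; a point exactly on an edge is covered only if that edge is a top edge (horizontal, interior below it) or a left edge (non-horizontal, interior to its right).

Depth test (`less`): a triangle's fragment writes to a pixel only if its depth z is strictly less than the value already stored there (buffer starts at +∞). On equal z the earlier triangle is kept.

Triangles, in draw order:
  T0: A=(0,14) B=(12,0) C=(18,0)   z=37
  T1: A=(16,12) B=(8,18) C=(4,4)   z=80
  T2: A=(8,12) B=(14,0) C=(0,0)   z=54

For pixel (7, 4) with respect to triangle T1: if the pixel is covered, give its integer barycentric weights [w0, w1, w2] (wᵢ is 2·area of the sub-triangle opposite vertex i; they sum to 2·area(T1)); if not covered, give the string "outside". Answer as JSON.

T0:
  2·area = 84
  edge (0, 14)→(12, 0): d=(12,-14) top-left  bias=+0
  edge (12, 0)→(18, 0): d=(6,0) top-left  bias=+0
  edge (18, 0)→(0, 14): d=(-18,14) right/bottom  bias=-1
    (6,0)@(13, 1): e=[26,6,52] → X
    (7,0)@(15, 1): e=[54,6,24] → X
    (8,0)@(17, 1): e=[82,6,-4] → .
    (5,1)@(11, 3): e=[22,18,44] → X
    (7,1)@(15, 3): e=[78,18,-12] → .
    (4,2)@(9, 5): e=[18,30,36] → X
    (6,2)@(13, 5): e=[74,30,-20] → .
    (3,3)@(7, 7): e=[14,42,28] → X
    (4,3)@(9, 7): e=[42,42,0] → .  [on edge]
    (5,3)@(11, 7): e=[70,42,-28] → .
    (2,4)@(5, 9): e=[10,54,20] → X
    (3,4)@(7, 9): e=[38,54,-8] → .
  covered (10 px):
    . . . . . . X X .
    . . . . . X X . .
    . . . . X X . . .
    . . . X . . . . .
    . . X . . . . . .
    . X . . . . . . .
    X . . . . . . . .
    . . . . . . . . .
    . . . . . . . . .
T1:
  2·area = 136
  edge (16, 12)→(8, 18): d=(-8,6) right/bottom  bias=-1
  edge (8, 18)→(4, 4): d=(-4,-14) top-left  bias=+0
  edge (4, 4)→(16, 12): d=(12,8) right/bottom  bias=-1
    (2,2)@(5, 5): e=[122,10,4] → X
    (3,2)@(7, 5): e=[110,38,-12] → .
    (2,3)@(5, 7): e=[106,2,28] → X
    (3,3)@(7, 7): e=[94,30,12] → X
    (4,3)@(9, 7): e=[82,58,-4] → .
    (2,4)@(5, 9): e=[90,-6,52] → .
    (3,4)@(7, 9): e=[78,22,36] → X
    (4,4)@(9, 9): e=[66,50,20] → X
    (5,4)@(11, 9): e=[54,78,4] → X
    (6,4)@(13, 9): e=[42,106,-12] → .
    (3,5)@(7, 11): e=[62,14,60] → X
    (6,5)@(13, 11): e=[26,98,12] → X
  covered (17 px):
    . . . . . . . . .
    . . . . . . . . .
    . . X . . . . . .
    . . X X . . . . .
    . . . X X X . . .
    . . . X X X X . .
    . . . X X X X . .
    . . . . X X . . .
    . . . . X . . . .
T2:
  2·area = 168  (B↔C swapped to make it positive)
  edge (8, 12)→(0, 0): d=(-8,-12) top-left  bias=+0
  edge (0, 0)→(14, 0): d=(14,0) top-left  bias=+0
  edge (14, 0)→(8, 12): d=(-6,12) right/bottom  bias=-1
    (0,0)@(1, 1): e=[4,14,150] → X
    (1,0)@(3, 1): e=[28,14,126] → X
    (2,0)@(5, 1): e=[52,14,102] → X
    (3,0)@(7, 1): e=[76,14,78] → X
    (4,0)@(9, 1): e=[100,14,54] → X
    (5,0)@(11, 1): e=[124,14,30] → X
    (6,0)@(13, 1): e=[148,14,6] → X
    (7,0)@(15, 1): e=[172,14,-18] → .
    (0,1)@(1, 3): e=[-12,42,138] → .
    (1,1)@(3, 3): e=[12,42,114] → X
    (6,1)@(13, 3): e=[132,42,-6] → .
    (1,2)@(3, 5): e=[-4,70,102] → .
  covered (21 px):
    X X X X X X X . .
    . X X X X X . . .
    . . X X X X . . .
    . . X X X . . . .
    . . . X X . . . .
    . . . . . . . . .
    . . . . . . . . .
    . . . . . . . . .
    . . . . . . . . .

Final: "outside"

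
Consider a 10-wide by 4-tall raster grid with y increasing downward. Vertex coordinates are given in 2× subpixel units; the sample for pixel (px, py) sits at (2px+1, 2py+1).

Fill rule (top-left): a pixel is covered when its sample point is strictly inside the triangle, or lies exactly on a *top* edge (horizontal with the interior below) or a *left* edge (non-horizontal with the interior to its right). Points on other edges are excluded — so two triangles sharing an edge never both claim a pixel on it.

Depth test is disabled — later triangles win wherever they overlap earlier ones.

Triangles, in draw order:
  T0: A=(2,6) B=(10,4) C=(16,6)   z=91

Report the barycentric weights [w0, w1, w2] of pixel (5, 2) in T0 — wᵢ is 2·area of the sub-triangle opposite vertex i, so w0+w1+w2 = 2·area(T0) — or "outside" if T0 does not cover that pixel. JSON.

T0:
  2·area = 28
  edge (2, 6)→(10, 4): d=(8,-2) top-left  bias=+0
  edge (10, 4)→(16, 6): d=(6,2) right/bottom  bias=-1
  edge (16, 6)→(2, 6): d=(-14,0) right/bottom  bias=-1
    (0,0)@(1, 1): e=[-42,0,70] → ·  [on edge]
    (3,1)@(7, 3): e=[-14,0,42] → ·  [on edge]
    (3,2)@(7, 5): e=[2,12,14] → #
    (4,2)@(9, 5): e=[6,8,14] → #
    (5,2)@(11, 5): e=[10,4,14] → #
    (6,2)@(13, 5): e=[14,0,14] → ·  [on edge]
    (3,3)@(7, 7): e=[18,24,-14] → ·
    (4,3)@(9, 7): e=[22,20,-14] → ·
    (5,3)@(11, 7): e=[26,16,-14] → ·
    (9,3)@(19, 7): e=[42,0,-14] → ·  [on edge]
  covered (3 px):
    · · · · · · · · · ·
    · · · · · · · · · ·
    · · · # # # · · · ·
    · · · · · · · · · ·

Answer: [4,14,10]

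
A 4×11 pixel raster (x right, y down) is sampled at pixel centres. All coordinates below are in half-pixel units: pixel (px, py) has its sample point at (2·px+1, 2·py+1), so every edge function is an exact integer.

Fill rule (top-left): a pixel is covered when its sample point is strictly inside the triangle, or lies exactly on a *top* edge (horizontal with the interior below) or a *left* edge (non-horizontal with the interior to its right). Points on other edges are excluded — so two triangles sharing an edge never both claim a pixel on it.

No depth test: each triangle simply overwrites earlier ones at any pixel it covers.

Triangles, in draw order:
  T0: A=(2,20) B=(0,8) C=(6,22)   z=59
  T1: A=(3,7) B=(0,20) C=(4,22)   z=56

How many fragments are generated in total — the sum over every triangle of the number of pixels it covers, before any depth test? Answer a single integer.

T0:
  2·area = 44
  edge (2, 20)→(0, 8): d=(-2,-12) top-left  bias=+0
  edge (0, 8)→(6, 22): d=(6,14) right/bottom  bias=-1
  edge (6, 22)→(2, 20): d=(-4,-2) top-left  bias=+0
    (0,5)@(1, 11): e=[6,4,34] → █
    (1,5)@(3, 11): e=[30,-24,38] → ·
    (0,6)@(1, 13): e=[2,16,26] → █
    (1,6)@(3, 13): e=[26,-12,30] → ·
    (0,7)@(1, 15): e=[-2,28,18] → ·
    (1,7)@(3, 15): e=[22,0,22] → ·  [on edge]
    (1,8)@(3, 17): e=[18,12,14] → █
    (2,8)@(5, 17): e=[42,-16,18] → ·
    (1,9)@(3, 19): e=[14,24,6] → █
    (2,9)@(5, 19): e=[38,-4,10] → ·
    (1,10)@(3, 21): e=[10,36,-2] → ·
    (2,10)@(5, 21): e=[34,8,2] → █
  covered (5 px):
    · · · ·
    · · · ·
    · · · ·
    · · · ·
    · · · ·
    █ · · ·
    █ · · ·
    · · · ·
    · █ · ·
    · █ · ·
    · · █ ·
T1:
  2·area = 58  (B↔C swapped to make it positive)
  edge (3, 7)→(4, 22): d=(1,15) right/bottom  bias=-1
  edge (4, 22)→(0, 20): d=(-4,-2) top-left  bias=+0
  edge (0, 20)→(3, 7): d=(3,-13) top-left  bias=+0
    (1,3)@(3, 7): e=[0,58,0] → ·  [on edge]
    (1,4)@(3, 9): e=[2,50,6] → █
    (2,4)@(5, 9): e=[-28,54,32] → ·
    (1,5)@(3, 11): e=[4,42,12] → █
    (2,5)@(5, 11): e=[-26,46,38] → ·
    (1,6)@(3, 13): e=[6,34,18] → █
    (2,6)@(5, 13): e=[-24,38,44] → ·
    (1,7)@(3, 15): e=[8,26,24] → █
    (2,7)@(5, 15): e=[-22,30,50] → ·
    (0,8)@(1, 17): e=[40,14,4] → █
    (2,8)@(5, 17): e=[-20,22,56] → ·
    (0,9)@(1, 19): e=[42,6,10] → █
  covered (9 px):
    · · · ·
    · · · ·
    · · · ·
    · · · ·
    · █ · ·
    · █ · ·
    · █ · ·
    · █ · ·
    █ █ · ·
    █ █ · ·
    · █ · ·

Final: 14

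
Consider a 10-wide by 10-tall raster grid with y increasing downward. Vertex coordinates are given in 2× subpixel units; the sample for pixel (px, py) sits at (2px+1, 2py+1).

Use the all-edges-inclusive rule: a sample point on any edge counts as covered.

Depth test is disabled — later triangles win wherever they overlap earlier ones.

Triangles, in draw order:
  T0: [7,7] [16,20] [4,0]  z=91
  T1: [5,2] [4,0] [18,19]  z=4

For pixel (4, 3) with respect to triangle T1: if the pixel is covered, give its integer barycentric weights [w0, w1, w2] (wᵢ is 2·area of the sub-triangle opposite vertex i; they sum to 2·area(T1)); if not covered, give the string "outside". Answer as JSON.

T0:
  2·area = 24  (B↔C swapped to make it positive)
  edge (7, 7)→(4, 0): d=(-3,-7) inclusive
  edge (4, 0)→(16, 20): d=(12,20) inclusive
  edge (16, 20)→(7, 7): d=(-9,-13) inclusive
    (3,2)@(7, 5): e=[6,0,18] → █  [on edge]
    (4,2)@(9, 5): e=[20,-40,44] → ·
    (3,3)@(7, 7): e=[0,24,0] → █  [on edge]
    (4,3)@(9, 7): e=[14,-16,26] → ·
    (3,4)@(7, 9): e=[-6,48,-18] → ·
    (4,4)@(9, 9): e=[8,8,8] → █
    (5,4)@(11, 9): e=[22,-32,34] → ·
    (4,5)@(9, 11): e=[2,32,-10] → ·
    (6,7)@(13, 15): e=[18,0,6] → █  [on edge]
    (7,7)@(15, 15): e=[32,-40,32] → ·
    (6,8)@(13, 17): e=[12,24,-12] → ·
  covered (4 px):
    · · · · · · · · · ·
    · · · · · · · · · ·
    · · · █ · · · · · ·
    · · · █ · · · · · ·
    · · · · █ · · · · ·
    · · · · · · · · · ·
    · · · · · · · · · ·
    · · · · · · █ · · ·
    · · · · · · · · · ·
    · · · · · · · · · ·
T1:
  2·area = 9
  edge (5, 2)→(4, 0): d=(-1,-2) inclusive
  edge (4, 0)→(18, 19): d=(14,19) inclusive
  edge (18, 19)→(5, 2): d=(-13,-17) inclusive
    (4,3)@(9, 7): e=[3,3,3] → █
    (5,3)@(11, 7): e=[7,-35,37] → ·
    (4,4)@(9, 9): e=[1,31,-23] → ·
    (7,7)@(15, 15): e=[7,1,1] → █
    (8,7)@(17, 15): e=[11,-37,35] → ·
    (7,8)@(15, 17): e=[5,29,-25] → ·
  covered (2 px):
    · · · · · · · · · ·
    · · · · · · · · · ·
    · · · · · · · · · ·
    · · · · █ · · · · ·
    · · · · · · · · · ·
    · · · · · · · · · ·
    · · · · · · · · · ·
    · · · · · · · █ · ·
    · · · · · · · · · ·
    · · · · · · · · · ·

Answer: [3,3,3]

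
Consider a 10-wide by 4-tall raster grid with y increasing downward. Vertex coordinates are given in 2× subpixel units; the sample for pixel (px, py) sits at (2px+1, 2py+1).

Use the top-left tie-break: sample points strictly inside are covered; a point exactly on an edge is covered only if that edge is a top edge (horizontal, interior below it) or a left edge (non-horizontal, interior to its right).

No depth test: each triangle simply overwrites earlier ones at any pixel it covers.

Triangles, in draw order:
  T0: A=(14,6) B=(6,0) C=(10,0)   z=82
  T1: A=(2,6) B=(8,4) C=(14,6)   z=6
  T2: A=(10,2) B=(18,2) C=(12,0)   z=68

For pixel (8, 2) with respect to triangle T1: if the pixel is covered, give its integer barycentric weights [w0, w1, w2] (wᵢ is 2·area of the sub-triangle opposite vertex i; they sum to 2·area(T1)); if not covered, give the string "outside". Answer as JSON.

T0:
  2·area = 24
  edge (14, 6)→(6, 0): d=(-8,-6) top-left  bias=+0
  edge (6, 0)→(10, 0): d=(4,0) top-left  bias=+0
  edge (10, 0)→(14, 6): d=(4,6) right/bottom  bias=-1
    (4,0)@(9, 1): e=[10,4,10] → #
    (5,0)@(11, 1): e=[22,4,-2] → ·
    (4,1)@(9, 3): e=[-6,12,18] → ·
    (5,1)@(11, 3): e=[6,12,6] → #
    (6,1)@(13, 3): e=[18,12,-6] → ·
    (5,2)@(11, 5): e=[-10,20,14] → ·
    (6,2)@(13, 5): e=[2,20,2] → #
    (7,2)@(15, 5): e=[14,20,-10] → ·
    (6,3)@(13, 7): e=[-14,28,10] → ·
  covered (3 px):
    · · · · # · · · · ·
    · · · · · # · · · ·
    · · · · · · # · · ·
    · · · · · · · · · ·
T1:
  2·area = 24
  edge (2, 6)→(8, 4): d=(6,-2) top-left  bias=+0
  edge (8, 4)→(14, 6): d=(6,2) right/bottom  bias=-1
  edge (14, 6)→(2, 6): d=(-12,0) right/bottom  bias=-1
    (8,0)@(17, 1): e=[0,-36,60] → ·  [on edge]
    (2,1)@(5, 3): e=[-12,0,36] → ·  [on edge]
    (5,1)@(11, 3): e=[0,-12,36] → ·  [on edge]
    (2,2)@(5, 5): e=[0,12,12] → #  [on edge]
    (3,2)@(7, 5): e=[4,8,12] → #
    (4,2)@(9, 5): e=[8,4,12] → #
    (5,2)@(11, 5): e=[12,0,12] → ·  [on edge]
    (2,3)@(5, 7): e=[12,24,-12] → ·
    (3,3)@(7, 7): e=[16,20,-12] → ·
    (4,3)@(9, 7): e=[20,16,-12] → ·
    (8,3)@(17, 7): e=[36,0,-12] → ·  [on edge]
  covered (3 px):
    · · · · · · · · · ·
    · · · · · · · · · ·
    · · # # # · · · · ·
    · · · · · · · · · ·
T2:
  2·area = 16  (B↔C swapped to make it positive)
  edge (10, 2)→(12, 0): d=(2,-2) top-left  bias=+0
  edge (12, 0)→(18, 2): d=(6,2) right/bottom  bias=-1
  edge (18, 2)→(10, 2): d=(-8,0) right/bottom  bias=-1
    (5,0)@(11, 1): e=[0,8,8] → #  [on edge]
    (6,0)@(13, 1): e=[4,4,8] → #
    (7,0)@(15, 1): e=[8,0,8] → ·  [on edge]
    (4,1)@(9, 3): e=[0,24,-8] → ·  [on edge]
    (5,1)@(11, 3): e=[4,20,-8] → ·
    (6,1)@(13, 3): e=[8,16,-8] → ·
    (3,2)@(7, 5): e=[0,40,-24] → ·  [on edge]
    (2,3)@(5, 7): e=[0,56,-40] → ·  [on edge]
  covered (2 px):
    · · · · · # # · · ·
    · · · · · · · · · ·
    · · · · · · · · · ·
    · · · · · · · · · ·

Answer: "outside"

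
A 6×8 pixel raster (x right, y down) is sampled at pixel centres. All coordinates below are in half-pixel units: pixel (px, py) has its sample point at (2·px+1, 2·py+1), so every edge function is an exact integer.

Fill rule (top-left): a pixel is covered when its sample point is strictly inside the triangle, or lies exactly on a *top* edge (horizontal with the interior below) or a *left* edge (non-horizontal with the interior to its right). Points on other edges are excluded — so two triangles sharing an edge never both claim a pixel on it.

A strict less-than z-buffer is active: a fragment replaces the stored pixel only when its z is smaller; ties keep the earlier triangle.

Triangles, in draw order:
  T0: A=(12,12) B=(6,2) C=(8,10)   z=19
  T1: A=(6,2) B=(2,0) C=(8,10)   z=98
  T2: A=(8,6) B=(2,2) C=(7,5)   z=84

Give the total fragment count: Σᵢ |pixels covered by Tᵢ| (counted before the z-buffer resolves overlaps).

T0:
  2·area = 28  (B↔C swapped to make it positive)
  edge (12, 12)→(8, 10): d=(-4,-2) top-left  bias=+0
  edge (8, 10)→(6, 2): d=(-2,-8) top-left  bias=+0
  edge (6, 2)→(12, 12): d=(6,10) right/bottom  bias=-1
    (3,2)@(7, 5): e=[18,2,8] → █
    (4,2)@(9, 5): e=[22,18,-12] → ·
    (3,3)@(7, 7): e=[10,-2,20] → ·
    (4,3)@(9, 7): e=[14,14,0] → ·  [on edge]
    (4,4)@(9, 9): e=[6,10,12] → █
    (5,4)@(11, 9): e=[10,26,-8] → ·
    (4,5)@(9, 11): e=[-2,6,24] → ·
    (5,5)@(11, 11): e=[2,22,4] → █
    (5,6)@(11, 13): e=[-6,18,16] → ·
  covered (3 px):
    · · · · · ·
    · · · · · ·
    · · · █ · ·
    · · · · · ·
    · · · · █ ·
    · · · · · █
    · · · · · ·
    · · · · · ·
T1:
  2·area = 28  (B↔C swapped to make it positive)
  edge (6, 2)→(8, 10): d=(2,8) right/bottom  bias=-1
  edge (8, 10)→(2, 0): d=(-6,-10) top-left  bias=+0
  edge (2, 0)→(6, 2): d=(4,2) right/bottom  bias=-1
    (1,0)@(3, 1): e=[22,4,2] → █
    (2,0)@(5, 1): e=[6,24,-2] → ·
    (1,1)@(3, 3): e=[26,-8,10] → ·
    (2,1)@(5, 3): e=[10,12,6] → █
    (3,1)@(7, 3): e=[-6,32,2] → ·
    (2,2)@(5, 5): e=[14,0,14] → █  [on edge]
    (3,2)@(7, 5): e=[-2,20,10] → ·
    (2,3)@(5, 7): e=[18,-12,22] → ·
    (3,3)@(7, 7): e=[2,8,18] → █
    (4,3)@(9, 7): e=[-14,28,14] → ·
    (3,4)@(7, 9): e=[6,-4,26] → ·
    (5,7)@(11, 15): e=[-14,0,42] → ·  [on edge]
  covered (4 px):
    · █ · · · ·
    · · █ · · ·
    · · █ · · ·
    · · · █ · ·
    · · · · · ·
    · · · · · ·
    · · · · · ·
    · · · · · ·
T2:
  2·area = 2
  edge (8, 6)→(2, 2): d=(-6,-4) top-left  bias=+0
  edge (2, 2)→(7, 5): d=(5,3) right/bottom  bias=-1
  edge (7, 5)→(8, 6): d=(1,1) right/bottom  bias=-1
    (1,0)@(3, 1): e=[10,-8,0] → ·  [on edge]
    (2,1)@(5, 3): e=[6,-4,0] → ·  [on edge]
    (3,2)@(7, 5): e=[2,0,0] → ·  [on edge]
    (4,3)@(9, 7): e=[-2,4,0] → ·  [on edge]
    (5,4)@(11, 9): e=[-6,8,0] → ·  [on edge]
  covered (0 px):
    · · · · · ·
    · · · · · ·
    · · · · · ·
    · · · · · ·
    · · · · · ·
    · · · · · ·
    · · · · · ·
    · · · · · ·

Final: 7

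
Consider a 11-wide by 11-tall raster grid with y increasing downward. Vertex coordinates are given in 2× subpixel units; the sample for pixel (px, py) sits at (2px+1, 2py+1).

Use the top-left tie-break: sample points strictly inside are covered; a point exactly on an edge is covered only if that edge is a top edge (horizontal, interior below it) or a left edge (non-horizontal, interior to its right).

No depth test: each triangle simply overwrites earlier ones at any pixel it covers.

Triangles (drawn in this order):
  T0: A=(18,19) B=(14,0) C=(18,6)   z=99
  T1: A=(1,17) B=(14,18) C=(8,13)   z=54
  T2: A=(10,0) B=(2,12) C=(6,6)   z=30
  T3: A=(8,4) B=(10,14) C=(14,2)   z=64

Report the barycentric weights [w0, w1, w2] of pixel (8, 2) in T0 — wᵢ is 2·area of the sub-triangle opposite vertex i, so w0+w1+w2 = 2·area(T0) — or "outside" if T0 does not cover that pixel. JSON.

T0:
  2·area = 52
  edge (18, 19)→(14, 0): d=(-4,-19) top-left  bias=+0
  edge (14, 0)→(18, 6): d=(4,6) right/bottom  bias=-1
  edge (18, 6)→(18, 19): d=(0,13) right/bottom  bias=-1
    (7,1)@(15, 3): e=[7,6,39] → X
    (8,1)@(17, 3): e=[45,-6,13] → .
    (7,2)@(15, 5): e=[-1,14,39] → .
    (8,2)@(17, 5): e=[37,2,13] → X
    (9,2)@(19, 5): e=[75,-10,-13] → .
    (8,3)@(17, 7): e=[29,10,13] → X
    (9,3)@(19, 7): e=[67,-2,-13] → .
    (8,4)@(17, 9): e=[21,18,13] → X
    (9,4)@(19, 9): e=[59,6,-13] → .
    (8,5)@(17, 11): e=[13,26,13] → X
    (9,5)@(19, 11): e=[51,14,-13] → .
    (8,6)@(17, 13): e=[5,34,13] → X
  covered (6 px):
    . . . . . . . . . . .
    . . . . . . . X . . .
    . . . . . . . . X . .
    . . . . . . . . X . .
    . . . . . . . . X . .
    . . . . . . . . X . .
    . . . . . . . . X . .
    . . . . . . . . . . .
    . . . . . . . . . . .
    . . . . . . . . . . .
    . . . . . . . . . . .
T1:
  2·area = 59  (B↔C swapped to make it positive)
  edge (1, 17)→(8, 13): d=(7,-4) top-left  bias=+0
  edge (8, 13)→(14, 18): d=(6,5) right/bottom  bias=-1
  edge (14, 18)→(1, 17): d=(-13,-1) top-left  bias=+0
    (7,4)@(15, 9): e=[0,-59,118] → .  [on edge]
    (2,7)@(5, 15): e=[2,27,30] → X
    (3,7)@(7, 15): e=[10,17,32] → X
    (4,7)@(9, 15): e=[18,7,34] → X
    (5,7)@(11, 15): e=[26,-3,36] → .
    (0,8)@(1, 17): e=[0,59,0] → X  [on edge]
    (1,8)@(3, 17): e=[8,49,2] → X
    (5,8)@(11, 17): e=[40,9,10] → X
    (6,8)@(13, 17): e=[48,-1,12] → .
    (0,9)@(1, 19): e=[14,71,-26] → .
    (1,9)@(3, 19): e=[22,61,-24] → .
    (2,9)@(5, 19): e=[30,51,-22] → .
  covered (9 px):
    . . . . . . . . . . .
    . . . . . . . . . . .
    . . . . . . . . . . .
    . . . . . . . . . . .
    . . . . . . . . . . .
    . . . . . . . . . . .
    . . . . . . . . . . .
    . . X X X . . . . . .
    X X X X X X . . . . .
    . . . . . . . . . . .
    . . . . . . . . . . .
T2:
  degenerate (2·area = 0) — covers nothing
T3:
  2·area = 64  (B↔C swapped to make it positive)
  edge (8, 4)→(14, 2): d=(6,-2) top-left  bias=+0
  edge (14, 2)→(10, 14): d=(-4,12) right/bottom  bias=-1
  edge (10, 14)→(8, 4): d=(-2,-10) top-left  bias=+0
    (8,0)@(17, 1): e=[0,-32,96] → .  [on edge]
    (5,1)@(11, 3): e=[0,32,32] → X  [on edge]
    (6,1)@(13, 3): e=[4,8,52] → X
    (7,1)@(15, 3): e=[8,-16,72] → .
    (2,2)@(5, 5): e=[0,96,-32] → .  [on edge]
    (4,2)@(9, 5): e=[8,48,8] → X
    (6,2)@(13, 5): e=[16,0,48] → .  [on edge]
    (4,3)@(9, 7): e=[20,40,4] → X
    (6,3)@(13, 7): e=[28,-8,44] → .
    (4,4)@(9, 9): e=[32,32,0] → X  [on edge]
    (6,4)@(13, 9): e=[40,-16,40] → .
    (4,5)@(9, 11): e=[44,24,-4] → .
    (5,5)@(11, 11): e=[48,0,16] → .  [on edge]
    (4,8)@(9, 17): e=[80,0,-16] → .  [on edge]
    (5,9)@(11, 19): e=[96,-32,0] → .  [on edge]
  covered (8 px):
    . . . . . . . . . . .
    . . . . . X X . . . .
    . . . . X X . . . . .
    . . . . X X . . . . .
    . . . . X X . . . . .
    . . . . . . . . . . .
    . . . . . . . . . . .
    . . . . . . . . . . .
    . . . . . . . . . . .
    . . . . . . . . . . .
    . . . . . . . . . . .

Result: [2,13,37]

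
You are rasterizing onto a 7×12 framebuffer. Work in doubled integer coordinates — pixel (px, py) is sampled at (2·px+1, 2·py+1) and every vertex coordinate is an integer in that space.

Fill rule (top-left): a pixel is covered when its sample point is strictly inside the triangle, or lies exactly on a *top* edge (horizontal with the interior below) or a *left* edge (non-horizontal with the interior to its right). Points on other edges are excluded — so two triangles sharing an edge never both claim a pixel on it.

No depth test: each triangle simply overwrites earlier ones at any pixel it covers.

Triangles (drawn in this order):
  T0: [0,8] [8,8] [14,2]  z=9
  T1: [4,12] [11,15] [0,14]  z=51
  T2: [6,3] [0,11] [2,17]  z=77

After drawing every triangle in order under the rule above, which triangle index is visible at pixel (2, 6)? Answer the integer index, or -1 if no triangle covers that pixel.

T0:
  2·area = 48  (B↔C swapped to make it positive)
  edge (0, 8)→(14, 2): d=(14,-6) top-left  bias=+0
  edge (14, 2)→(8, 8): d=(-6,6) right/bottom  bias=-1
  edge (8, 8)→(0, 8): d=(-8,0) right/bottom  bias=-1
    (6,1)@(13, 3): e=[8,0,40] → ·  [on edge]
    (3,2)@(7, 5): e=[0,24,24] → #  [on edge]
    (4,2)@(9, 5): e=[12,12,24] → #
    (5,2)@(11, 5): e=[24,0,24] → ·  [on edge]
    (1,3)@(3, 7): e=[4,36,8] → #
    (2,3)@(5, 7): e=[16,24,8] → #
    (4,3)@(9, 7): e=[40,0,8] → ·  [on edge]
    (1,4)@(3, 9): e=[32,24,-8] → ·
    (2,4)@(5, 9): e=[44,12,-8] → ·
    (3,4)@(7, 9): e=[56,0,-8] → ·  [on edge]
    (2,5)@(5, 11): e=[72,0,-24] → ·  [on edge]
    (1,6)@(3, 13): e=[88,0,-40] → ·  [on edge]
    (0,7)@(1, 15): e=[104,0,-56] → ·  [on edge]
  covered (5 px):
    · · · · · · ·
    · · · · · · ·
    · · · # # · ·
    · # # # · · ·
    · · · · · · ·
    · · · · · · ·
    · · · · · · ·
    · · · · · · ·
    · · · · · · ·
    · · · · · · ·
    · · · · · · ·
    · · · · · · ·
T1:
  2·area = 26
  edge (4, 12)→(11, 15): d=(7,3) right/bottom  bias=-1
  edge (11, 15)→(0, 14): d=(-11,-1) top-left  bias=+0
  edge (0, 14)→(4, 12): d=(4,-2) top-left  bias=+0
    (1,6)@(3, 13): e=[10,14,2] → #
    (2,6)@(5, 13): e=[4,16,6] → #
    (3,6)@(7, 13): e=[-2,18,10] → ·
    (1,7)@(3, 15): e=[24,-8,10] → ·
    (2,7)@(5, 15): e=[18,-6,14] → ·
    (5,7)@(11, 15): e=[0,0,26] → ·  [on edge]
  covered (2 px):
    · · · · · · ·
    · · · · · · ·
    · · · · · · ·
    · · · · · · ·
    · · · · · · ·
    · · · · · · ·
    · # # · · · ·
    · · · · · · ·
    · · · · · · ·
    · · · · · · ·
    · · · · · · ·
    · · · · · · ·
T2:
  2·area = 52  (B↔C swapped to make it positive)
  edge (6, 3)→(2, 17): d=(-4,14) right/bottom  bias=-1
  edge (2, 17)→(0, 11): d=(-2,-6) top-left  bias=+0
  edge (0, 11)→(6, 3): d=(6,-8) top-left  bias=+0
    (2,2)@(5, 5): e=[6,42,4] → #
    (3,2)@(7, 5): e=[-22,54,20] → ·
    (1,3)@(3, 7): e=[26,26,0] → #  [on edge]
    (2,3)@(5, 7): e=[-2,38,16] → ·
    (1,4)@(3, 9): e=[18,22,12] → #
    (2,4)@(5, 9): e=[-10,34,28] → ·
    (0,5)@(1, 11): e=[38,6,8] → #
    (2,5)@(5, 11): e=[-18,30,40] → ·
    (0,6)@(1, 13): e=[30,2,20] → #
    (2,6)@(5, 13): e=[-26,26,52] → ·
    (0,7)@(1, 15): e=[22,-2,32] → ·
    (1,7)@(3, 15): e=[-6,10,48] → ·
  covered (7 px):
    · · · · · · ·
    · · · · · · ·
    · · # · · · ·
    · # · · · · ·
    · # · · · · ·
    # # · · · · ·
    # # · · · · ·
    · · · · · · ·
    · · · · · · ·
    · · · · · · ·
    · · · · · · ·
    · · · · · · ·

Z-buffer (winner per pixel, '.' = empty):
  . . . . . . .
  . . . . . . .
  . . 2 0 0 . .
  . 2 0 0 . . .
  . 2 . . . . .
  2 2 . . . . .
  2 2 1 . . . .
  . . . . . . .
  . . . . . . .
  . . . . . . .
  . . . . . . .
  . . . . . . .

Answer: 1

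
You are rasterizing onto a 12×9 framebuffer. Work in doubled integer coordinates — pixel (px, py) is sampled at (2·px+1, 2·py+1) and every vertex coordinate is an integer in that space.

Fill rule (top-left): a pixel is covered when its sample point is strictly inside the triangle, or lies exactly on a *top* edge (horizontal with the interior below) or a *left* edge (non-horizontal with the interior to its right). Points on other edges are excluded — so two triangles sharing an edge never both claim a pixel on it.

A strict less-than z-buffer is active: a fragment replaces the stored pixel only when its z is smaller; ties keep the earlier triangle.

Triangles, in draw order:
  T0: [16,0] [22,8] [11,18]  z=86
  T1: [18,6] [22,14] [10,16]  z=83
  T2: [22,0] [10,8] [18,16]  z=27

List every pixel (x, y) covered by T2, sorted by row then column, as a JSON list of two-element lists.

T0:
  2·area = 148
  edge (16, 0)→(22, 8): d=(6,8) right/bottom  bias=-1
  edge (22, 8)→(11, 18): d=(-11,10) right/bottom  bias=-1
  edge (11, 18)→(16, 0): d=(5,-18) top-left  bias=+0
    (8,1)@(17, 3): e=[10,105,33] → █
    (9,1)@(19, 3): e=[-6,85,69] → ·
    (7,2)@(15, 5): e=[38,103,7] → █
    (9,2)@(19, 5): e=[6,63,79] → █
    (10,2)@(21, 5): e=[-10,43,115] → ·
    (7,3)@(15, 7): e=[50,81,17] → █
    (10,3)@(21, 7): e=[2,21,125] → █
    (11,3)@(23, 7): e=[-14,1,161] → ·
    (7,4)@(15, 9): e=[62,59,27] → █
    (10,4)@(21, 9): e=[14,-1,135] → ·
    (6,5)@(13, 11): e=[90,57,1] → █
    (9,5)@(19, 11): e=[42,-3,109] → ·
  covered (17 px):
    · · · · · · · · · · · ·
    · · · · · · · · █ · · ·
    · · · · · · · █ █ █ · ·
    · · · · · · · █ █ █ █ ·
    · · · · · · · █ █ █ · ·
    · · · · · · █ █ █ · · ·
    · · · · · · █ █ · · · ·
    · · · · · · █ · · · · ·
    · · · · · · · · · · · ·
T1:
  2·area = 104
  edge (18, 6)→(22, 14): d=(4,8) right/bottom  bias=-1
  edge (22, 14)→(10, 16): d=(-12,2) right/bottom  bias=-1
  edge (10, 16)→(18, 6): d=(8,-10) top-left  bias=+0
    (8,4)@(17, 9): e=[20,70,14] → █
    (9,4)@(19, 9): e=[4,66,34] → █
    (10,4)@(21, 9): e=[-12,62,54] → ·
    (7,5)@(15, 11): e=[44,50,10] → █
    (10,5)@(21, 11): e=[-4,38,70] → ·
    (6,6)@(13, 13): e=[68,30,6] → █
    (10,6)@(21, 13): e=[4,14,86] → █
    (11,6)@(23, 13): e=[-12,10,106] → ·
    (5,7)@(11, 15): e=[92,10,2] → █
    (8,7)@(17, 15): e=[44,-2,62] → ·
    (9,7)@(19, 15): e=[28,-6,82] → ·
    (10,7)@(21, 15): e=[12,-10,102] → ·
  covered (13 px):
    · · · · · · · · · · · ·
    · · · · · · · · · · · ·
    · · · · · · · · · · · ·
    · · · · · · · · · · · ·
    · · · · · · · · █ █ · ·
    · · · · · · · █ █ █ · ·
    · · · · · · █ █ █ █ █ ·
    · · · · · █ █ █ · · · ·
    · · · · · · · · · · · ·
T2:
  2·area = 160  (B↔C swapped to make it positive)
  edge (22, 0)→(18, 16): d=(-4,16) right/bottom  bias=-1
  edge (18, 16)→(10, 8): d=(-8,-8) top-left  bias=+0
  edge (10, 8)→(22, 0): d=(12,-8) top-left  bias=+0
    (1,0)@(3, 1): e=[300,0,-140] → ·  [on edge]
    (10,0)@(21, 1): e=[12,144,4] → █
    (11,0)@(23, 1): e=[-20,160,20] → ·
    (2,1)@(5, 3): e=[260,0,-100] → ·  [on edge]
    (9,1)@(19, 3): e=[36,112,12] → █
    (11,1)@(23, 3): e=[-28,144,44] → ·
    (3,2)@(7, 5): e=[220,0,-60] → ·  [on edge]
    (7,2)@(15, 5): e=[92,64,4] → █
    (8,2)@(17, 5): e=[60,80,20] → █
    (10,2)@(21, 5): e=[-4,112,52] → ·
    (4,3)@(9, 7): e=[180,0,-20] → ·  [on edge]
    (6,3)@(13, 7): e=[116,32,12] → █
    (5,4)@(11, 9): e=[140,0,20] → █  [on edge]
    (6,5)@(13, 11): e=[100,0,60] → █  [on edge]
    (7,6)@(15, 13): e=[60,0,100] → █  [on edge]
    (8,7)@(17, 15): e=[20,0,140] → █  [on edge]
    (9,8)@(19, 17): e=[-20,0,180] → ·  [on edge]
  covered (22 px):
    · · · · · · · · · · █ ·
    · · · · · · · · · █ █ ·
    · · · · · · · █ █ █ · ·
    · · · · · · █ █ █ █ · ·
    · · · · · █ █ █ █ █ · ·
    · · · · · · █ █ █ █ · ·
    · · · · · · · █ █ · · ·
    · · · · · · · · █ · · ·
    · · · · · · · · · · · ·

Final: [[10,0],[9,1],[10,1],[7,2],[8,2],[9,2],[6,3],[7,3],[8,3],[9,3],[5,4],[6,4],[7,4],[8,4],[9,4],[6,5],[7,5],[8,5],[9,5],[7,6],[8,6],[8,7]]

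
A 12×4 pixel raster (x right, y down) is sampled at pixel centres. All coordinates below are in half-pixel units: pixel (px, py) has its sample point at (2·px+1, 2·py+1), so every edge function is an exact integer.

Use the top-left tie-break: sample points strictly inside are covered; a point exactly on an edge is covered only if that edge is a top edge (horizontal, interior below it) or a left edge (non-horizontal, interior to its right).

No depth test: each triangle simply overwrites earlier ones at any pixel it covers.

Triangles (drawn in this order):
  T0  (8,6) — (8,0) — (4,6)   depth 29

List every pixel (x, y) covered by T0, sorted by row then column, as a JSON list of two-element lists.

T0:
  2·area = 24  (B↔C swapped to make it positive)
  edge (8, 6)→(4, 6): d=(-4,0) right/bottom  bias=-1
  edge (4, 6)→(8, 0): d=(4,-6) top-left  bias=+0
  edge (8, 0)→(8, 6): d=(0,6) right/bottom  bias=-1
    (3,1)@(7, 3): e=[12,6,6] → #
    (4,1)@(9, 3): e=[12,18,-6] → ·
    (2,2)@(5, 5): e=[4,2,18] → #
    (4,2)@(9, 5): e=[4,26,-6] → ·
    (2,3)@(5, 7): e=[-4,10,18] → ·
    (3,3)@(7, 7): e=[-4,22,6] → ·
  covered (3 px):
    · · · · · · · · · · · ·
    · · · # · · · · · · · ·
    · · # # · · · · · · · ·
    · · · · · · · · · · · ·

Final: [[3,1],[2,2],[3,2]]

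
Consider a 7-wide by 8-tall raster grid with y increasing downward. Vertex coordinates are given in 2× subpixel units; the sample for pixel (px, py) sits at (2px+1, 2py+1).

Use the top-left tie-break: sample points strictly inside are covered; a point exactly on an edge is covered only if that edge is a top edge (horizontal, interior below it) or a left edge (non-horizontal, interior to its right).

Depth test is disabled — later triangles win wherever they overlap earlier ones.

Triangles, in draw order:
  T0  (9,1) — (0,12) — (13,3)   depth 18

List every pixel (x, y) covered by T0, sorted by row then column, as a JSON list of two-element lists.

T0:
  2·area = 62  (B↔C swapped to make it positive)
  edge (9, 1)→(13, 3): d=(4,2) right/bottom  bias=-1
  edge (13, 3)→(0, 12): d=(-13,9) right/bottom  bias=-1
  edge (0, 12)→(9, 1): d=(9,-11) top-left  bias=+0
    (4,0)@(9, 1): e=[0,62,0] → ·  [on edge]
    (4,1)@(9, 3): e=[8,36,18] → █
    (5,1)@(11, 3): e=[4,18,40] → █
    (6,1)@(13, 3): e=[0,0,62] → ·  [on edge]
    (3,2)@(7, 5): e=[20,28,14] → █
    (5,2)@(11, 5): e=[12,-8,58] → ·
    (2,3)@(5, 7): e=[32,20,10] → █
    (4,3)@(9, 7): e=[24,-16,54] → ·
    (1,4)@(3, 9): e=[44,12,6] → █
    (2,4)@(5, 9): e=[40,-6,28] → ·
    (3,4)@(7, 9): e=[36,-24,50] → ·
    (0,5)@(1, 11): e=[56,4,2] → █
  covered (8 px):
    · · · · · · ·
    · · · · █ █ ·
    · · · █ █ · ·
    · · █ █ · · ·
    · █ · · · · ·
    █ · · · · · ·
    · · · · · · ·
    · · · · · · ·

Answer: [[4,1],[5,1],[3,2],[4,2],[2,3],[3,3],[1,4],[0,5]]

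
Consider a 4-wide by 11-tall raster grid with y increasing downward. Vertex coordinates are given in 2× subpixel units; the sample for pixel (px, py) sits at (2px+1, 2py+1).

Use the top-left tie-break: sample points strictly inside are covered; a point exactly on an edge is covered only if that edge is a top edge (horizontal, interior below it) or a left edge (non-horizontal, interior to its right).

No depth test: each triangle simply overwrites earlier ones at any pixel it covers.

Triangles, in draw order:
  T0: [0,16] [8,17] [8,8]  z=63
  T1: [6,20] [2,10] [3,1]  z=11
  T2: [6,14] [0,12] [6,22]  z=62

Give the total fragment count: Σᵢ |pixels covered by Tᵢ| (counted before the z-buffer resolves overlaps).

T0:
  2·area = 72  (B↔C swapped to make it positive)
  edge (0, 16)→(8, 8): d=(8,-8) top-left  bias=+0
  edge (8, 8)→(8, 17): d=(0,9) right/bottom  bias=-1
  edge (8, 17)→(0, 16): d=(-8,-1) top-left  bias=+0
    (3,4)@(7, 9): e=[0,9,63] → █  [on edge]
    (2,5)@(5, 11): e=[0,27,45] → █  [on edge]
    (1,6)@(3, 13): e=[0,45,27] → █  [on edge]
    (0,7)@(1, 15): e=[0,63,9] → █  [on edge]
    (0,8)@(1, 17): e=[16,63,-7] → ·
    (1,8)@(3, 17): e=[32,45,-5] → ·
    (2,8)@(5, 17): e=[48,27,-3] → ·
    (3,8)@(7, 17): e=[64,9,-1] → ·
  covered (10 px):
    · · · ·
    · · · ·
    · · · ·
    · · · ·
    · · · █
    · · █ █
    · █ █ █
    █ █ █ █
    · · · ·
    · · · ·
    · · · ·
T1:
  2·area = 46
  edge (6, 20)→(2, 10): d=(-4,-10) top-left  bias=+0
  edge (2, 10)→(3, 1): d=(1,-9) top-left  bias=+0
  edge (3, 1)→(6, 20): d=(3,19) right/bottom  bias=-1
    (1,0)@(3, 1): e=[46,0,0] → ·  [on edge]
    (1,1)@(3, 3): e=[38,2,6] → █
    (2,1)@(5, 3): e=[58,20,-32] → ·
    (1,2)@(3, 5): e=[30,4,12] → █
    (2,2)@(5, 5): e=[50,22,-26] → ·
    (1,3)@(3, 7): e=[22,6,18] → █
    (2,3)@(5, 7): e=[42,24,-20] → ·
    (1,4)@(3, 9): e=[14,8,24] → █
    (2,4)@(5, 9): e=[34,26,-14] → ·
    (1,5)@(3, 11): e=[6,10,30] → █
    (2,5)@(5, 11): e=[26,28,-8] → ·
    (1,6)@(3, 13): e=[-2,12,36] → ·
    (0,9)@(1, 19): e=[-46,0,92] → ·  [on edge]
  covered (7 px):
    · · · ·
    · █ · ·
    · █ · ·
    · █ · ·
    · █ · ·
    · █ · ·
    · · · ·
    · · █ ·
    · · █ ·
    · · · ·
    · · · ·
T2:
  2·area = 48  (B↔C swapped to make it positive)
  edge (6, 14)→(6, 22): d=(0,8) right/bottom  bias=-1
  edge (6, 22)→(0, 12): d=(-6,-10) top-left  bias=+0
  edge (0, 12)→(6, 14): d=(6,2) right/bottom  bias=-1
    (0,6)@(1, 13): e=[40,4,4] → █
    (1,6)@(3, 13): e=[24,24,0] → ·  [on edge]
    (0,7)@(1, 15): e=[40,-8,16] → ·
    (1,7)@(3, 15): e=[24,12,12] → █
    (2,7)@(5, 15): e=[8,32,8] → █
    (3,7)@(7, 15): e=[-8,52,4] → ·
    (1,8)@(3, 17): e=[24,0,24] → █  [on edge]
    (3,8)@(7, 17): e=[-8,40,16] → ·
    (1,9)@(3, 19): e=[24,-12,36] → ·
    (2,9)@(5, 19): e=[8,8,32] → █
    (3,9)@(7, 19): e=[-8,28,28] → ·
    (2,10)@(5, 21): e=[8,-4,44] → ·
  covered (6 px):
    · · · ·
    · · · ·
    · · · ·
    · · · ·
    · · · ·
    · · · ·
    █ · · ·
    · █ █ ·
    · █ █ ·
    · · █ ·
    · · · ·

Answer: 23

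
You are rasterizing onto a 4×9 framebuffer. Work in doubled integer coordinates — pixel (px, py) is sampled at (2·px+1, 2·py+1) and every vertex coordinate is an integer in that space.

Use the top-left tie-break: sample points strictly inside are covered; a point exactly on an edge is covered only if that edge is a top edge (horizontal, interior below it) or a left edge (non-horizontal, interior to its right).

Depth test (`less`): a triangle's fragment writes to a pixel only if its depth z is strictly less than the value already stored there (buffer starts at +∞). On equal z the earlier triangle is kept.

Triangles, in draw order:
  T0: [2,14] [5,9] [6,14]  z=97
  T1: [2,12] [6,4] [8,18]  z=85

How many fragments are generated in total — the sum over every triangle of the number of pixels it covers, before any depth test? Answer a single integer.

T0:
  2·area = 20
  edge (2, 14)→(5, 9): d=(3,-5) top-left  bias=+0
  edge (5, 9)→(6, 14): d=(1,5) right/bottom  bias=-1
  edge (6, 14)→(2, 14): d=(-4,0) right/bottom  bias=-1
    (2,4)@(5, 9): e=[0,0,20] → .  [on edge]
    (2,5)@(5, 11): e=[6,2,12] → X
    (3,5)@(7, 11): e=[16,-8,12] → .
    (1,6)@(3, 13): e=[2,14,4] → X
    (3,6)@(7, 13): e=[22,-6,4] → .
    (1,7)@(3, 15): e=[8,16,-4] → .
    (2,7)@(5, 15): e=[18,6,-4] → .
  covered (3 px):
    . . . .
    . . . .
    . . . .
    . . . .
    . . . .
    . . X .
    . X X .
    . . . .
    . . . .
T1:
  2·area = 72
  edge (2, 12)→(6, 4): d=(4,-8) top-left  bias=+0
  edge (6, 4)→(8, 18): d=(2,14) right/bottom  bias=-1
  edge (8, 18)→(2, 12): d=(-6,-6) top-left  bias=+0
    (2,3)@(5, 7): e=[4,20,48] → X
    (3,3)@(7, 7): e=[20,-8,60] → .
    (2,4)@(5, 9): e=[12,24,36] → X
    (3,4)@(7, 9): e=[28,-4,48] → .
    (0,5)@(1, 11): e=[-12,84,0] → .  [on edge]
    (1,5)@(3, 11): e=[4,56,12] → X
    (3,5)@(7, 11): e=[36,0,36] → .  [on edge]
    (1,6)@(3, 13): e=[12,60,0] → X  [on edge]
    (3,6)@(7, 13): e=[44,4,24] → X
    (1,7)@(3, 15): e=[20,64,-12] → .
    (2,7)@(5, 15): e=[36,36,0] → X  [on edge]
    (2,8)@(5, 17): e=[44,40,-12] → .
    (3,8)@(7, 17): e=[60,12,0] → X  [on edge]
  covered (10 px):
    . . . .
    . . . .
    . . . .
    . . X .
    . . X .
    . X X .
    . X X X
    . . X X
    . . . X

Result: 13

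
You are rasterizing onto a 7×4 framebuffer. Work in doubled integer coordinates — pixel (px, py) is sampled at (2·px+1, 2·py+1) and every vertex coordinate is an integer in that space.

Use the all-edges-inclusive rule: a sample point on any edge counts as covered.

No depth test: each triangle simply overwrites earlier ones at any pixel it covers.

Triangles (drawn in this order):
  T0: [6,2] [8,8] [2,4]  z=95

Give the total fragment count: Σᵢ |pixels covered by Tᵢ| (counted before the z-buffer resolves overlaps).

T0:
  2·area = 28
  edge (6, 2)→(8, 8): d=(2,6) inclusive
  edge (8, 8)→(2, 4): d=(-6,-4) inclusive
  edge (2, 4)→(6, 2): d=(4,-2) inclusive
    (2,1)@(5, 3): e=[8,18,2] → █
    (3,1)@(7, 3): e=[-4,26,6] → ·
    (2,2)@(5, 5): e=[12,6,10] → █
    (3,2)@(7, 5): e=[0,14,14] → █  [on edge]
    (4,2)@(9, 5): e=[-12,22,18] → ·
    (2,3)@(5, 7): e=[16,-6,18] → ·
    (3,3)@(7, 7): e=[4,2,22] → █
    (4,3)@(9, 7): e=[-8,10,26] → ·
  covered (4 px):
    · · · · · · ·
    · · █ · · · ·
    · · █ █ · · ·
    · · · █ · · ·

Final: 4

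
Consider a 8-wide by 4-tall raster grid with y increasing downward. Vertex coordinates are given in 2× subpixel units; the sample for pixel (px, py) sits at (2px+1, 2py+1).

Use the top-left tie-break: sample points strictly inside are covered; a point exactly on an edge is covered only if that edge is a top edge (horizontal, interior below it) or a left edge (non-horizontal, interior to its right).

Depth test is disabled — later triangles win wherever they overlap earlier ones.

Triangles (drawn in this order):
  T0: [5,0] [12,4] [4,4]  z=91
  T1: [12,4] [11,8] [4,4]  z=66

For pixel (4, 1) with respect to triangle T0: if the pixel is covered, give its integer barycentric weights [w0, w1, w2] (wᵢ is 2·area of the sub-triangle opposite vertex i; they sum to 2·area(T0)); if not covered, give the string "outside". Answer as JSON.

T0:
  2·area = 32
  edge (5, 0)→(12, 4): d=(7,4) right/bottom  bias=-1
  edge (12, 4)→(4, 4): d=(-8,0) right/bottom  bias=-1
  edge (4, 4)→(5, 0): d=(1,-4) top-left  bias=+0
    (2,0)@(5, 1): e=[7,24,1] → █
    (3,0)@(7, 1): e=[-1,24,9] → ·
    (2,1)@(5, 3): e=[21,8,3] → █
    (3,1)@(7, 3): e=[13,8,11] → █
    (4,1)@(9, 3): e=[5,8,19] → █
    (5,1)@(11, 3): e=[-3,8,27] → ·
    (2,2)@(5, 5): e=[35,-8,5] → ·
    (3,2)@(7, 5): e=[27,-8,13] → ·
    (4,2)@(9, 5): e=[19,-8,21] → ·
  covered (4 px):
    · · █ · · · · ·
    · · █ █ █ · · ·
    · · · · · · · ·
    · · · · · · · ·
T1:
  2·area = 32
  edge (12, 4)→(11, 8): d=(-1,4) right/bottom  bias=-1
  edge (11, 8)→(4, 4): d=(-7,-4) top-left  bias=+0
  edge (4, 4)→(12, 4): d=(8,0) top-left  bias=+0
    (3,2)@(7, 5): e=[19,5,8] → █
    (4,2)@(9, 5): e=[11,13,8] → █
    (5,2)@(11, 5): e=[3,21,8] → █
    (6,2)@(13, 5): e=[-5,29,8] → ·
    (3,3)@(7, 7): e=[17,-9,24] → ·
    (4,3)@(9, 7): e=[9,-1,24] → ·
    (5,3)@(11, 7): e=[1,7,24] → █
    (6,3)@(13, 7): e=[-7,15,24] → ·
  covered (4 px):
    · · · · · · · ·
    · · · · · · · ·
    · · · █ █ █ · ·
    · · · · · █ · ·

Result: [8,19,5]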